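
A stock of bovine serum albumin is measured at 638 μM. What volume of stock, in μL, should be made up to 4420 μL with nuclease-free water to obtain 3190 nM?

22.1 μL

3190 nM = 3.19 μM.
V₁ = C₂V₂/C₁ = 3.19 × 4420 / 638 = 22.1 μL.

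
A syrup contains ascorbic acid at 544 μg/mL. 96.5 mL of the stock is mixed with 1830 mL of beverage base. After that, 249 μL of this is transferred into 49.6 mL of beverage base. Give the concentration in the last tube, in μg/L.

Overall dilution factor = 19.96 × 200.2 = 3997.
544 μg/mL / 3997 = 0.136 μg/mL = 136 μg/L.

136 μg/L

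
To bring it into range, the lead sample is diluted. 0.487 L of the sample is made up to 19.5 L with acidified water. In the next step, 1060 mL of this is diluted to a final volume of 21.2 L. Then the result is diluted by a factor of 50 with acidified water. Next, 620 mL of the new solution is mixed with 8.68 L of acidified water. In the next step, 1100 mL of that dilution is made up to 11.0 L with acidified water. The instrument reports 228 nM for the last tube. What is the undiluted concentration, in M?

1.37 M

Overall dilution factor = 40.04 × 20 × 50 × 15 × 10 = 6.01 × 10⁶.
Original = 228 nM × 6.01 × 10⁶ = 1.37 × 10⁹ nM = 1.37 M.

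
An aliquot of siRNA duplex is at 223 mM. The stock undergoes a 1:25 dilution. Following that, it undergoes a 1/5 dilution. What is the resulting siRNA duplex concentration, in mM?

Overall dilution factor = 25 × 5 = 125.
223 mM / 125 = 1.78 mM.

1.78 mM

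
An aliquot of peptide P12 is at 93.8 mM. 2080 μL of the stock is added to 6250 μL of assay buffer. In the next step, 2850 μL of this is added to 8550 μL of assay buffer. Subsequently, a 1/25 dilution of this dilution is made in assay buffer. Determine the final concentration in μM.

Overall dilution factor = 4.005 × 4 × 25 = 400.
93.8 mM / 400 = 0.234 mM = 234 μM.

234 μM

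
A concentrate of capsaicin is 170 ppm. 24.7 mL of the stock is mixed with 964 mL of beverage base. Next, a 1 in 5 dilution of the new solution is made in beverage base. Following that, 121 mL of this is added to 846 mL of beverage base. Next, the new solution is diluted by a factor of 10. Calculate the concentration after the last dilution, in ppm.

Overall dilution factor = 40.03 × 5 × 7.992 × 10 = 1.60 × 10⁴.
170 ppm / 1.60 × 10⁴ = 0.0106 ppm.

0.0106 ppm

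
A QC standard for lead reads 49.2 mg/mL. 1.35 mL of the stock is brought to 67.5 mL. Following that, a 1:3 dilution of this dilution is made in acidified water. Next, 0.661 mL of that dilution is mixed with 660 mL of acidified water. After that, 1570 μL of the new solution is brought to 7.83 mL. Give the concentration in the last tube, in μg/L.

Overall dilution factor = 50 × 3 × 999.5 × 4.987 = 7.48 × 10⁵.
49.2 mg/mL / 7.48 × 10⁵ = 6.58 × 10⁻⁵ mg/mL = 65.8 μg/L.

65.8 μg/L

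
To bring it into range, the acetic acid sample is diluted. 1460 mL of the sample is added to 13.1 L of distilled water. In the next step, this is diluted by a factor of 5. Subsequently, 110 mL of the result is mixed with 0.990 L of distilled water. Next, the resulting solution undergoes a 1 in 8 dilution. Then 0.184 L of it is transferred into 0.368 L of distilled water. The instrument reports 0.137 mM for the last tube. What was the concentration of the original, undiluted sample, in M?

Overall dilution factor = 9.973 × 5 × 10 × 8 × 3 = 1.20 × 10⁴.
Original = 0.137 mM × 1.20 × 10⁴ = 1639 mM = 1.64 M.

1.64 M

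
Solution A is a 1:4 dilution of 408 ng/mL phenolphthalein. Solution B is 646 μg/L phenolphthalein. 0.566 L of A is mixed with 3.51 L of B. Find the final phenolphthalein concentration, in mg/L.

0.570 mg/L

C_A = 408 ng/mL / 4 = 102 ng/mL.
C_B = 646 μg/L = 646 ng/mL.
C_mix = (C_A·V_A + C_B·V_B)/(V_A + V_B) = (102×0.566 + 646×3.51) / 4.076 = 570 ng/mL = 0.570 mg/L.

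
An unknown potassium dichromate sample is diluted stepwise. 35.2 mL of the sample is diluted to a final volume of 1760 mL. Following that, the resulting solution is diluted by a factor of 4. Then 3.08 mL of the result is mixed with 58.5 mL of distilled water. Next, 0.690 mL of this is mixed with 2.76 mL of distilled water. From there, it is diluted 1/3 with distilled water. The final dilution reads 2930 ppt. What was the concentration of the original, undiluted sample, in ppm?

176 ppm

Overall dilution factor = 50 × 4 × 19.99 × 5 × 3 = 6.00 × 10⁴.
Original = 2930 ppt × 6.00 × 10⁴ = 1.76 × 10⁸ ppt = 176 ppm.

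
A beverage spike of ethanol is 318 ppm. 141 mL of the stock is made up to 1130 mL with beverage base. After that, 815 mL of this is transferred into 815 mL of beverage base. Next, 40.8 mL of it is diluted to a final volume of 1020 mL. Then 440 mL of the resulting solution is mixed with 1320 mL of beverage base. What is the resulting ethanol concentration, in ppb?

198 ppb

Overall dilution factor = 8.014 × 2 × 25 × 4 = 1603.
318 ppm / 1603 = 0.198 ppm = 198 ppb.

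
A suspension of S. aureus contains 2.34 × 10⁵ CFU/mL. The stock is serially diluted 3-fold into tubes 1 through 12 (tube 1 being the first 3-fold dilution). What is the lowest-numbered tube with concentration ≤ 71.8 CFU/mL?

Tube n has concentration 2.34 × 10⁵ CFU/mL / 3ⁿ.
Need 3ⁿ ≥ 2.34 × 10⁵ CFU/mL / 71.8 CFU/mL = 3259, so n ≥ 7.36.
First such tube: n = 8.

tube 8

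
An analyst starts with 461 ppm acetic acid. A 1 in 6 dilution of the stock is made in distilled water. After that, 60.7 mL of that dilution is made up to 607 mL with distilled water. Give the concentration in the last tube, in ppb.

7680 ppb

Overall dilution factor = 6 × 10 = 60.0.
461 ppm / 60.0 = 7.68 ppm = 7680 ppb.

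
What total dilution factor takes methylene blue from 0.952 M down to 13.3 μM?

Factor = C₀/C_target = 0.952 M / 13.3 μM = 7.16 × 10⁴.

7.16 × 10⁴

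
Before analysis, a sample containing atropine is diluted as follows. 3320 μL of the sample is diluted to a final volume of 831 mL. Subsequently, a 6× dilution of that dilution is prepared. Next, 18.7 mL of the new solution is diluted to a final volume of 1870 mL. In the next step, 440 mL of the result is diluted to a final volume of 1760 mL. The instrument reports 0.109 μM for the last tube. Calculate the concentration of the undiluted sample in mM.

65.5 mM

Overall dilution factor = 250.3 × 6 × 100 × 4 = 6.01 × 10⁵.
Original = 0.109 μM × 6.01 × 10⁵ = 6.55 × 10⁴ μM = 65.5 mM.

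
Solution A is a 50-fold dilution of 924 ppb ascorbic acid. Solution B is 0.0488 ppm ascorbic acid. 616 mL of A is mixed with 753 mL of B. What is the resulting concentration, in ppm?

0.0352 ppm

C_A = 924 ppb / 50 = 18.5 ppb.
C_B = 0.0488 ppm = 48.8 ppb.
C_mix = (C_A·V_A + C_B·V_B)/(V_A + V_B) = (18.5×616 + 48.8×753) / 1369 = 35.2 ppb = 0.0352 ppm.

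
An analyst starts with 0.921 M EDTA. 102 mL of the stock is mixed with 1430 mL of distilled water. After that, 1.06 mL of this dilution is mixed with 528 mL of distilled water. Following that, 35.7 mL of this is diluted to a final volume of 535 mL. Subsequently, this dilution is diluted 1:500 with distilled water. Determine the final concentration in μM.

0.0164 μM

Overall dilution factor = 15.02 × 499.1 × 14.99 × 500 = 5.62 × 10⁷.
0.921 M / 5.62 × 10⁷ = 1.64 × 10⁻⁸ M = 0.0164 μM.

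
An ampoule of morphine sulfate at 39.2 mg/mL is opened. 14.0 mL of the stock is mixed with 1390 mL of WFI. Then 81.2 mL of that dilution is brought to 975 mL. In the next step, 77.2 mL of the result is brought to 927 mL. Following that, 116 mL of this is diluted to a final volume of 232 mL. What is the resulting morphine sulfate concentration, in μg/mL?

Overall dilution factor = 100.3 × 12.01 × 12.01 × 2 = 2.89 × 10⁴.
39.2 mg/mL / 2.89 × 10⁴ = 1.36 × 10⁻³ mg/mL = 1.36 μg/mL.

1.36 μg/mL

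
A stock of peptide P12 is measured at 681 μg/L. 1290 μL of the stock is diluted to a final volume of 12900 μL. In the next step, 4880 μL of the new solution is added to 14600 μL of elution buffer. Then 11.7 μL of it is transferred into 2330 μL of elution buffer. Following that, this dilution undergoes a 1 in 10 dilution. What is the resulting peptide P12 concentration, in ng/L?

Overall dilution factor = 10 × 3.992 × 200.1 × 10 = 7.99 × 10⁴.
681 μg/L / 7.99 × 10⁴ = 8.52 × 10⁻³ μg/L = 8.52 ng/L.

8.52 ng/L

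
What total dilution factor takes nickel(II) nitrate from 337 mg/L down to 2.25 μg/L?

1.50 × 10⁵

Factor = C₀/C_target = 337 mg/L / 2.25 μg/L = 1.50 × 10⁵.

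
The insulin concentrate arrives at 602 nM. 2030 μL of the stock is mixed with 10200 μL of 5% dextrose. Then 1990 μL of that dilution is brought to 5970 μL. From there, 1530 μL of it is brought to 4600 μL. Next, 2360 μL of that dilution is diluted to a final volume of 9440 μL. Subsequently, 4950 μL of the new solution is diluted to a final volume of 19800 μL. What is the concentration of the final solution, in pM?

Overall dilution factor = 6.025 × 3 × 3.007 × 4 × 4 = 869.
602 nM / 869 = 0.692 nM = 692 pM.

692 pM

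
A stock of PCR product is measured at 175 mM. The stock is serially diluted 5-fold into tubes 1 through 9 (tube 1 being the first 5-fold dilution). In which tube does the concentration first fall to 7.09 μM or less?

Tube n has concentration 175 mM / 5ⁿ.
Need 5ⁿ ≥ 175 mM / 7.09 μM = 2.47 × 10⁴, so n ≥ 6.28.
First such tube: n = 7.

tube 7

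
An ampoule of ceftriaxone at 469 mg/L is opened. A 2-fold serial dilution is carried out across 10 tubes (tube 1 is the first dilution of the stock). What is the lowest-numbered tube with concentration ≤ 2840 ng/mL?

tube 8

Tube n has concentration 469 mg/L / 2ⁿ.
Need 2ⁿ ≥ 469 mg/L / 2840 ng/mL = 165, so n ≥ 7.37.
First such tube: n = 8.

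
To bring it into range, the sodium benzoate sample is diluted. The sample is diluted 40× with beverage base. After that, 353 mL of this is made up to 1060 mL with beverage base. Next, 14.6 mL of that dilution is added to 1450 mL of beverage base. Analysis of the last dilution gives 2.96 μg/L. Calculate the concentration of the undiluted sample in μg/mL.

Overall dilution factor = 40 × 3.003 × 100.3 = 1.20 × 10⁴.
Original = 2.96 μg/L × 1.20 × 10⁴ = 3.57 × 10⁴ μg/L = 35.7 μg/mL.

35.7 μg/mL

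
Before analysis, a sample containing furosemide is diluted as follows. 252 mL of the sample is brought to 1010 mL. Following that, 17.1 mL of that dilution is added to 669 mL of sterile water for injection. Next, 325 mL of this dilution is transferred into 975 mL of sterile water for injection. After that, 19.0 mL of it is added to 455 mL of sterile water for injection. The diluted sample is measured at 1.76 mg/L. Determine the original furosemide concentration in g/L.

Overall dilution factor = 4.008 × 40.12 × 4 × 24.95 = 1.60 × 10⁴.
Original = 1.76 mg/L × 1.60 × 10⁴ = 2.82 × 10⁴ mg/L = 28.2 g/L.

28.2 g/L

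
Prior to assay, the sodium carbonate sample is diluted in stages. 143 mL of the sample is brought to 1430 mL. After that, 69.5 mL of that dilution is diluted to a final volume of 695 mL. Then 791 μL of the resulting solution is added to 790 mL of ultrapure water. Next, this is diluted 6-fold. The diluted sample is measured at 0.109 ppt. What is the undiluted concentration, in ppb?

Overall dilution factor = 10 × 10 × 999.7 × 6 = 6.00 × 10⁵.
Original = 0.109 ppt × 6.00 × 10⁵ = 6.54 × 10⁴ ppt = 65.4 ppb.

65.4 ppb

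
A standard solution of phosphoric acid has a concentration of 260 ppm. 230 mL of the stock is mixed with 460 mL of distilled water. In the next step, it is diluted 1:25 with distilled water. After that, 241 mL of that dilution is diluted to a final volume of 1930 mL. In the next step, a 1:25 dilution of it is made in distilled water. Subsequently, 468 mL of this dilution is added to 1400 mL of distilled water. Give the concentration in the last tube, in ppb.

Overall dilution factor = 3 × 25 × 8.008 × 25 × 3.991 = 5.99 × 10⁴.
260 ppm / 5.99 × 10⁴ = 4.34 × 10⁻³ ppm = 4.34 ppb.

4.34 ppb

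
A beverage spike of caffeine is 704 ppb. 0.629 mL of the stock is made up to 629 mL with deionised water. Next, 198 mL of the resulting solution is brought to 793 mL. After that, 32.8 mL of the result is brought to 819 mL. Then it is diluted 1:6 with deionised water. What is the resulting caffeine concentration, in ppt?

1.17 ppt

Overall dilution factor = 1000 × 4.005 × 24.97 × 6 = 6.00 × 10⁵.
704 ppb / 6.00 × 10⁵ = 1.17 × 10⁻³ ppb = 1.17 ppt.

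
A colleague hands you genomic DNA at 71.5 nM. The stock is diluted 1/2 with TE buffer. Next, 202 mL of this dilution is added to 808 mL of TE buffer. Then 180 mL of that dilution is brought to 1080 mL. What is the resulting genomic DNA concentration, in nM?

1.19 nM

Overall dilution factor = 2 × 5 × 6 = 60.0.
71.5 nM / 60.0 = 1.19 nM.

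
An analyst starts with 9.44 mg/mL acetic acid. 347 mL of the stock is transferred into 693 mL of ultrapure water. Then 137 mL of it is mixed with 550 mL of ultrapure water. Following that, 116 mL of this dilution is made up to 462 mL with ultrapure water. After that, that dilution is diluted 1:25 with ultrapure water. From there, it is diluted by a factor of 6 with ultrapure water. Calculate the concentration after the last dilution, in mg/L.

Overall dilution factor = 2.997 × 5.015 × 3.983 × 25 × 6 = 8979.
9.44 mg/mL / 8979 = 1.05 × 10⁻³ mg/mL = 1.05 mg/L.

1.05 mg/L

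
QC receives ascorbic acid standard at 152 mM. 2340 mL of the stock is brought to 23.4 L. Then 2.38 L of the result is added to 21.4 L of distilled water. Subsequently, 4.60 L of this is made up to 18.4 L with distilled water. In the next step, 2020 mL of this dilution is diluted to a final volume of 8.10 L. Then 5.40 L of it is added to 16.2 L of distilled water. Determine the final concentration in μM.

23.7 μM

Overall dilution factor = 10 × 9.992 × 4 × 4.010 × 4 = 6410.
152 mM / 6410 = 0.0237 mM = 23.7 μM.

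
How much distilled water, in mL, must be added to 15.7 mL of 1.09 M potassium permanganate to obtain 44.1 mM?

372 mL

44.1 mM = 0.0441 M.
V₂ = C₁V₁/C₂ = 1.09 × 15.7 / 0.0441 = 388 mL.
Diluent to add = V₂ − V₁ = 388 − 15.7 = 372 mL.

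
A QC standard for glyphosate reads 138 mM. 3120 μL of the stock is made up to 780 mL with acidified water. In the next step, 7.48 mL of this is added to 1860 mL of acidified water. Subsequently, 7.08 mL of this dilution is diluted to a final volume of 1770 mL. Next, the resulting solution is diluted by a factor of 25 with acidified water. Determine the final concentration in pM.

Overall dilution factor = 250 × 249.7 × 250 × 25 = 3.90 × 10⁸.
138 mM / 3.90 × 10⁸ = 3.54 × 10⁻⁷ mM = 354 pM.

354 pM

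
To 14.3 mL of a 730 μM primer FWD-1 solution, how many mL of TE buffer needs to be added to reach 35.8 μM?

V₂ = C₁V₁/C₂ = 730 × 14.3 / 35.8 = 292 mL.
Diluent to add = V₂ − V₁ = 292 − 14.3 = 277 mL.

277 mL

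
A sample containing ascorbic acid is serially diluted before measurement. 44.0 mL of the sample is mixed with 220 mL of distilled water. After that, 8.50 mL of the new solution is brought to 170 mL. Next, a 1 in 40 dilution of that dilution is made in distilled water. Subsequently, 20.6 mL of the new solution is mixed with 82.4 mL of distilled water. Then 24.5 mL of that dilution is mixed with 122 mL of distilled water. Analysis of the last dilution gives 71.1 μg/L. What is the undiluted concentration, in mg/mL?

Overall dilution factor = 6 × 20 × 40 × 5 × 5.980 = 1.44 × 10⁵.
Original = 71.1 μg/L × 1.44 × 10⁵ = 1.02 × 10⁷ μg/L = 10.2 mg/mL.

10.2 mg/mL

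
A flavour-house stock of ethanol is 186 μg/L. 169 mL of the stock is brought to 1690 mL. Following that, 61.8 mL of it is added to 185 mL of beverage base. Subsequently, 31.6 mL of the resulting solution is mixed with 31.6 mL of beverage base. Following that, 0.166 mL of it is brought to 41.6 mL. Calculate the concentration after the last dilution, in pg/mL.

Overall dilution factor = 10 × 3.994 × 2 × 250.6 = 2.00 × 10⁴.
186 μg/L / 2.00 × 10⁴ = 9.29 × 10⁻³ μg/L = 9.29 pg/mL.

9.29 pg/mL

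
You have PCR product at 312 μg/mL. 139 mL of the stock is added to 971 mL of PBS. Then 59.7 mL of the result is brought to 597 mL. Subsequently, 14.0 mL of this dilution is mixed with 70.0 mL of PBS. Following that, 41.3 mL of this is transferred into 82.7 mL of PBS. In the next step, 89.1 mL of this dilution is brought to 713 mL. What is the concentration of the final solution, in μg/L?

27.1 μg/L

Overall dilution factor = 7.986 × 10 × 6 × 3.002 × 8.002 = 1.15 × 10⁴.
312 μg/mL / 1.15 × 10⁴ = 0.0271 μg/mL = 27.1 μg/L.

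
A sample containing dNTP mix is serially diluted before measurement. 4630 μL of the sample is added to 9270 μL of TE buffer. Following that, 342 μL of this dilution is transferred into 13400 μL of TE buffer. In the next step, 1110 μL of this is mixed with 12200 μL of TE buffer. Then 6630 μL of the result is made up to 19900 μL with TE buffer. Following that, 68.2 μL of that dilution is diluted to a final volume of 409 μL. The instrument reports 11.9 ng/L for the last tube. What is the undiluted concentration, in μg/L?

Overall dilution factor = 3.002 × 40.18 × 11.99 × 3.002 × 5.997 = 2.60 × 10⁴.
Original = 11.9 ng/L × 2.60 × 10⁴ = 3.10 × 10⁵ ng/L = 310 μg/L.

310 μg/L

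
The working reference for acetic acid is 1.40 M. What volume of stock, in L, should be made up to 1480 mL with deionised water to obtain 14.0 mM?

14.0 mM = 0.0140 M.
V₁ = C₂V₂/C₁ = 0.0140 × 1480 / 1.40 = 14.8 mL = 0.0148 L.

0.0148 L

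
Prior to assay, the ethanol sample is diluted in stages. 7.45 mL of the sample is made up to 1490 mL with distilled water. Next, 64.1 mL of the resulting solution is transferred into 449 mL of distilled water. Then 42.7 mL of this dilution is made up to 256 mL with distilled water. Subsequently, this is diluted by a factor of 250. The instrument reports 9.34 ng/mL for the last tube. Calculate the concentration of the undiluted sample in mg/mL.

22.4 mg/mL

Overall dilution factor = 200 × 8.005 × 5.995 × 250 = 2.40 × 10⁶.
Original = 9.34 ng/mL × 2.40 × 10⁶ = 2.24 × 10⁷ ng/mL = 22.4 mg/mL.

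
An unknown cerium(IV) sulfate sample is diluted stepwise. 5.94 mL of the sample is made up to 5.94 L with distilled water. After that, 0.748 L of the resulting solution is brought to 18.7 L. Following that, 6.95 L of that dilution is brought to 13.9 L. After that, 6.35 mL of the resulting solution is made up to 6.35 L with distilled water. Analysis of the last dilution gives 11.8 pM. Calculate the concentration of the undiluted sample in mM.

0.590 mM

Overall dilution factor = 1000 × 25 × 2 × 1000 = 5.00 × 10⁷.
Original = 11.8 pM × 5.00 × 10⁷ = 5.90 × 10⁸ pM = 0.590 mM.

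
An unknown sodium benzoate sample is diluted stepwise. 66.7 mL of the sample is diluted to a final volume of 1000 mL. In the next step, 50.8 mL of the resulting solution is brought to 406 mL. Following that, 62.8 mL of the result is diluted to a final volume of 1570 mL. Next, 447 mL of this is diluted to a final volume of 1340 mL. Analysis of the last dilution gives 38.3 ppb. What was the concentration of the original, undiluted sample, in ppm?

Overall dilution factor = 14.99 × 7.992 × 25 × 2.998 = 8980.
Original = 38.3 ppb × 8980 = 3.44 × 10⁵ ppb = 344 ppm.

344 ppm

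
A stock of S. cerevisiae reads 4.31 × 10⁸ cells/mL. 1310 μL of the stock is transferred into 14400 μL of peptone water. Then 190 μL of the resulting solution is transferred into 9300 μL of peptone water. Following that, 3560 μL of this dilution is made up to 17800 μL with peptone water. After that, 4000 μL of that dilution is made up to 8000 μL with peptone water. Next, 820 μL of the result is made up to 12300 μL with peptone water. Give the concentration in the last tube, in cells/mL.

Overall dilution factor = 11.99 × 49.95 × 5 × 2 × 15 = 8.98 × 10⁴.
4.31 × 10⁸ cells/mL / 8.98 × 10⁴ = 4800 cells/mL.

4800 cells/mL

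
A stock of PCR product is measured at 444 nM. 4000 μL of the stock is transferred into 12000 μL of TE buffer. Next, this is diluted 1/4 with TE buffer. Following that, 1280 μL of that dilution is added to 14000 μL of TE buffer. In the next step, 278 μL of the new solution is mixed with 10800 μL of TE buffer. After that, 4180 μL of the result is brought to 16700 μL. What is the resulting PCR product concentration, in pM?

14.6 pM

Overall dilution factor = 4 × 4 × 11.94 × 39.85 × 3.995 = 3.04 × 10⁴.
444 nM / 3.04 × 10⁴ = 0.0146 nM = 14.6 pM.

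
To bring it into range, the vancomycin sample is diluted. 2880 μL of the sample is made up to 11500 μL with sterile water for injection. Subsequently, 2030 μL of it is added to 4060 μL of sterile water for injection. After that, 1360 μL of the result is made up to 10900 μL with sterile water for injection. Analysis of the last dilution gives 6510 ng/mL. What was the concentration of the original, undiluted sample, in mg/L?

625 mg/L

Overall dilution factor = 3.993 × 3 × 8.015 = 96.0.
Original = 6510 ng/mL × 96.0 = 6.25 × 10⁵ ng/mL = 625 mg/L.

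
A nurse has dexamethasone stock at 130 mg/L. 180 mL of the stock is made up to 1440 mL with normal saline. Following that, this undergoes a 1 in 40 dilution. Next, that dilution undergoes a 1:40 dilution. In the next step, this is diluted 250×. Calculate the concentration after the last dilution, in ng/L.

40.6 ng/L

Overall dilution factor = 8 × 40 × 40 × 250 = 3.20 × 10⁶.
130 mg/L / 3.20 × 10⁶ = 4.06 × 10⁻⁵ mg/L = 40.6 ng/L.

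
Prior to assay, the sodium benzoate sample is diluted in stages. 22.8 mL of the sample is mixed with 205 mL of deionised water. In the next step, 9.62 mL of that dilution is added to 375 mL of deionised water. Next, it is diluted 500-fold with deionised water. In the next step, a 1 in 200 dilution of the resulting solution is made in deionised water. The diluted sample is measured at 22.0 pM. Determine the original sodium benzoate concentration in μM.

Overall dilution factor = 9.991 × 39.98 × 500 × 200 = 3.99 × 10⁷.
Original = 22.0 pM × 3.99 × 10⁷ = 8.79 × 10⁸ pM = 879 μM.

879 μM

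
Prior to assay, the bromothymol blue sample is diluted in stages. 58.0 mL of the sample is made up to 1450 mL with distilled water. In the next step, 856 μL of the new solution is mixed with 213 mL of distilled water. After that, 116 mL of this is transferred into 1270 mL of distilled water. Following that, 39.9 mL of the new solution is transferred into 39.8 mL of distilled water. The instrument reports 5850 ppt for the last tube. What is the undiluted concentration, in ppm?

872 ppm

Overall dilution factor = 25 × 249.8 × 11.95 × 1.997 = 1.49 × 10⁵.
Original = 5850 ppt × 1.49 × 10⁵ = 8.72 × 10⁸ ppt = 872 ppm.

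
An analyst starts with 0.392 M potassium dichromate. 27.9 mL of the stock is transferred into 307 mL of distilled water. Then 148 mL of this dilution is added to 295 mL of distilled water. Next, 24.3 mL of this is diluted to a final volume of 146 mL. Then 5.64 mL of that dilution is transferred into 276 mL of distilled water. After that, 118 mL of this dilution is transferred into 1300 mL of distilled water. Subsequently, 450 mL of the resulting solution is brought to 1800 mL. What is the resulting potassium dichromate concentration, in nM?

757 nM

Overall dilution factor = 12.00 × 2.993 × 6.008 × 49.94 × 12.02 × 4 = 5.18 × 10⁵.
0.392 M / 5.18 × 10⁵ = 7.57 × 10⁻⁷ M = 757 nM.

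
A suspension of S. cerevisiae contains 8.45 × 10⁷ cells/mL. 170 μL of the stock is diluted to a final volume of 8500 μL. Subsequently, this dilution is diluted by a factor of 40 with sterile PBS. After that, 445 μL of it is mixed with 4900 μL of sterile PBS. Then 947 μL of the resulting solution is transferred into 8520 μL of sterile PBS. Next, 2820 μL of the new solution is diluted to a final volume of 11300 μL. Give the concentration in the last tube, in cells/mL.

87.8 cells/mL

Overall dilution factor = 50 × 40 × 12.01 × 9.997 × 4.007 = 9.62 × 10⁵.
8.45 × 10⁷ cells/mL / 9.62 × 10⁵ = 87.8 cells/mL.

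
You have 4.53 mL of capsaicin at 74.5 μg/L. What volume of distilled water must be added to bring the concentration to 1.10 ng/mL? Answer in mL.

1.10 ng/mL = 1.10 μg/L.
V₂ = C₁V₁/C₂ = 74.5 × 4.53 / 1.10 = 307 mL.
Diluent to add = V₂ − V₁ = 307 − 4.53 = 302 mL.

302 mL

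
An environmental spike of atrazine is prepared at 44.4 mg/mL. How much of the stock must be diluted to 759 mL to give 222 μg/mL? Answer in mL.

3.79 mL

222 μg/mL = 0.222 mg/mL.
V₁ = C₂V₂/C₁ = 0.222 × 759 / 44.4 = 3.79 mL.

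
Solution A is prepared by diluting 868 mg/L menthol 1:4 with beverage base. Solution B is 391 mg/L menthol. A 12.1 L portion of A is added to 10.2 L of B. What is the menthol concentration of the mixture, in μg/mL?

297 μg/mL

C_A = 868 mg/L / 4 = 217 mg/L.
C_mix = (C_A·V_A + C_B·V_B)/(V_A + V_B) = (217×12.1 + 391×10.2) / 22.30 = 297 mg/L = 297 μg/mL.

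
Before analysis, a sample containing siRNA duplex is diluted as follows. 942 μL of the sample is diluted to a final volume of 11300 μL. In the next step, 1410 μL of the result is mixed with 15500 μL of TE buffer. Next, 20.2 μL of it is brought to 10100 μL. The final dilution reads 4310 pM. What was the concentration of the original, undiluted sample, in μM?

Overall dilution factor = 12.00 × 11.99 × 500 = 7.19 × 10⁴.
Original = 4310 pM × 7.19 × 10⁴ = 3.10 × 10⁸ pM = 310 μM.

310 μM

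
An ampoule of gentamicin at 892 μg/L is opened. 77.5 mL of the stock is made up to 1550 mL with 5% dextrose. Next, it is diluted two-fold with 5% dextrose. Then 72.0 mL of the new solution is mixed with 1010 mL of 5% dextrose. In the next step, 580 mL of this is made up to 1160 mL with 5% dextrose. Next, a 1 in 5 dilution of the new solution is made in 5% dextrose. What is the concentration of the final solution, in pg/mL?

Overall dilution factor = 20 × 2 × 15.03 × 2 × 5 = 6011.
892 μg/L / 6011 = 0.148 μg/L = 148 pg/mL.

148 pg/mL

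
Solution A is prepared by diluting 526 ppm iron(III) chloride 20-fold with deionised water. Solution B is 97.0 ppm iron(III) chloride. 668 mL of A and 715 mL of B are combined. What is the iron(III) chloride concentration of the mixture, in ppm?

62.9 ppm

C_A = 526 ppm / 20 = 26.3 ppm.
C_mix = (C_A·V_A + C_B·V_B)/(V_A + V_B) = (26.3×668 + 97.0×715) / 1383 = 62.9 ppm.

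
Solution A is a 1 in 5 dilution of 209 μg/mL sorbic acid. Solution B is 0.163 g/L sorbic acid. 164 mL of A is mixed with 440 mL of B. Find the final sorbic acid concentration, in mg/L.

C_A = 209 μg/mL / 5 = 41.8 μg/mL.
C_B = 0.163 g/L = 163 μg/mL.
C_mix = (C_A·V_A + C_B·V_B)/(V_A + V_B) = (41.8×164 + 163×440) / 604.0 = 130 μg/mL = 130 mg/L.

130 mg/L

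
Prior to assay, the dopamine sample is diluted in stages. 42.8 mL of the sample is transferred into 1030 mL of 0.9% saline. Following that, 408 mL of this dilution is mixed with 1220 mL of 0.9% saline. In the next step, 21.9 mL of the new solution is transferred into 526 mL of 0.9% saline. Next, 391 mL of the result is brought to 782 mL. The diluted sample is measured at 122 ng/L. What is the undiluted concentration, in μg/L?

Overall dilution factor = 25.07 × 3.990 × 25.02 × 2 = 5004.
Original = 122 ng/L × 5004 = 6.11 × 10⁵ ng/L = 611 μg/L.

611 μg/L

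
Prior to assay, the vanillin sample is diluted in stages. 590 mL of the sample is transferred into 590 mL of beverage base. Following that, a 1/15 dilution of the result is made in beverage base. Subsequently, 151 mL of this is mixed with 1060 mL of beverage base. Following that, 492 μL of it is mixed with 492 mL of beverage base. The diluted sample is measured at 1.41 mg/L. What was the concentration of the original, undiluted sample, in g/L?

Overall dilution factor = 2 × 15 × 8.020 × 1001 = 2.41 × 10⁵.
Original = 1.41 mg/L × 2.41 × 10⁵ = 3.40 × 10⁵ mg/L = 340 g/L.

340 g/L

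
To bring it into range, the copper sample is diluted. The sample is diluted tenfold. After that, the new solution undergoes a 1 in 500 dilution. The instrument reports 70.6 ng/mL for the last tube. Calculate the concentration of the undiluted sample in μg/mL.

353 μg/mL

Overall dilution factor = 10 × 500 = 5000.
Original = 70.6 ng/mL × 5000 = 3.53 × 10⁵ ng/mL = 353 μg/mL.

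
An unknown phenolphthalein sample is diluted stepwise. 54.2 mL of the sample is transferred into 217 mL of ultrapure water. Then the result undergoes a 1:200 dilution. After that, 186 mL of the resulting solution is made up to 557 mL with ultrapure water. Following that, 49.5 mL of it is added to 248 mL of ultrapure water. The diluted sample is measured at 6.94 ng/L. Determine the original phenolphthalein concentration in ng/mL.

Overall dilution factor = 5.004 × 200 × 2.995 × 6.010 = 1.80 × 10⁴.
Original = 6.94 ng/L × 1.80 × 10⁴ = 1.25 × 10⁵ ng/L = 125 ng/mL.

125 ng/mL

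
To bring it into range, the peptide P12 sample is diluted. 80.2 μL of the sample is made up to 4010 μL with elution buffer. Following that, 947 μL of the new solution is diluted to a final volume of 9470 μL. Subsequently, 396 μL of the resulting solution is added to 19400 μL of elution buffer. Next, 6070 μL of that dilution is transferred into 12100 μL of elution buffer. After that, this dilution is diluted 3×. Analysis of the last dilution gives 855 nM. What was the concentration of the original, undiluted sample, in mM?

Overall dilution factor = 50 × 10 × 49.99 × 2.993 × 3 = 2.24 × 10⁵.
Original = 855 nM × 2.24 × 10⁵ = 1.92 × 10⁸ nM = 192 mM.

192 mM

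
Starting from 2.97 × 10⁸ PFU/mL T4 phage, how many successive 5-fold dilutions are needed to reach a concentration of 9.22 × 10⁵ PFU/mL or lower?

4

Need 5ⁿ ≥ 322, so n ≥ log(322)/log(5) = 3.59.
Minimum whole steps: n = 4.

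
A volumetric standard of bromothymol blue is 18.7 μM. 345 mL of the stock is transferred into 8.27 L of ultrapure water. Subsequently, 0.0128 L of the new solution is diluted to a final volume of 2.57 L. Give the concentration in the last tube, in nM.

3.73 nM

Overall dilution factor = 24.97 × 200.8 = 5014.
18.7 μM / 5014 = 3.73 × 10⁻³ μM = 3.73 nM.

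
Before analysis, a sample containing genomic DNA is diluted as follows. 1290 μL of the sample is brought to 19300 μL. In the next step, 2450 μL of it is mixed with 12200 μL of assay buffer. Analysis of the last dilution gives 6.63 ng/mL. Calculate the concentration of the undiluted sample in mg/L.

0.593 mg/L

Overall dilution factor = 14.96 × 5.980 = 89.5.
Original = 6.63 ng/mL × 89.5 = 593 ng/mL = 0.593 mg/L.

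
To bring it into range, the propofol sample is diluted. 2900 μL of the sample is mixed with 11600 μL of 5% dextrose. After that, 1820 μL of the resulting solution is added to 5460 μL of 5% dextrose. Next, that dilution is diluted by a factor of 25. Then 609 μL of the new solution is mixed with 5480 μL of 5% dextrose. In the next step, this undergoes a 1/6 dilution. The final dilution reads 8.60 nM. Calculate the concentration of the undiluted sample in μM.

Overall dilution factor = 5 × 4 × 25 × 9.998 × 6 = 3.00 × 10⁴.
Original = 8.60 nM × 3.00 × 10⁴ = 2.58 × 10⁵ nM = 258 μM.

258 μM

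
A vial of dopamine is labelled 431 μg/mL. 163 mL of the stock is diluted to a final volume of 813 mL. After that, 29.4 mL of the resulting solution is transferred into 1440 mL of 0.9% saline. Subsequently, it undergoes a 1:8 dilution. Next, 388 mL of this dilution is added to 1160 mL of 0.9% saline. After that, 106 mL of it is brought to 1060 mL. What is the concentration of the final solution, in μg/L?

Overall dilution factor = 4.988 × 49.98 × 8 × 3.990 × 10 = 7.96 × 10⁴.
431 μg/mL / 7.96 × 10⁴ = 5.42 × 10⁻³ μg/mL = 5.42 μg/L.

5.42 μg/L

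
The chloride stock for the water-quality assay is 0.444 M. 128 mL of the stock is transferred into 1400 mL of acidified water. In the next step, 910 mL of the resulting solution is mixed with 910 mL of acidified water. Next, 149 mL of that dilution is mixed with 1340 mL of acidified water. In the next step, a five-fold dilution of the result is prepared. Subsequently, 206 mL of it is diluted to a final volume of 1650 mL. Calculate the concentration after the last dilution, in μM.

46.5 μM

Overall dilution factor = 11.94 × 2 × 9.993 × 5 × 8.010 = 9555.
0.444 M / 9555 = 4.65 × 10⁻⁵ M = 46.5 μM.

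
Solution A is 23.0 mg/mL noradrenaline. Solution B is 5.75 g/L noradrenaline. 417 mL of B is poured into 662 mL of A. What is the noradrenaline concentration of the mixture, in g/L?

C_B = 5.75 g/L = 5.75 mg/mL.
C_mix = (C_A·V_A + C_B·V_B)/(V_A + V_B) = (23.0×662 + 5.75×417) / 1079 = 16.3 mg/mL = 16.3 g/L.

16.3 g/L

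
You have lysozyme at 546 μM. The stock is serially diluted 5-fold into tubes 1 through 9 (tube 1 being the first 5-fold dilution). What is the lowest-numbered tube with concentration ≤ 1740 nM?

Tube n has concentration 546 μM / 5ⁿ.
Need 5ⁿ ≥ 546 μM / 1740 nM = 314, so n ≥ 3.57.
First such tube: n = 4.

tube 4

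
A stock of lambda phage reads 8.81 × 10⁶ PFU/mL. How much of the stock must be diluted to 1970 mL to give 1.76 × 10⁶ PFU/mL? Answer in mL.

394 mL

V₁ = C₂V₂/C₁ = 1.76 × 10⁶ × 1970 / 8.81 × 10⁶ = 394 mL.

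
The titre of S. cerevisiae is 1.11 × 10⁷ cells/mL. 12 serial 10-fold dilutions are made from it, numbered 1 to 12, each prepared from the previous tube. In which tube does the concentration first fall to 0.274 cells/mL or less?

Tube n has concentration 1.11 × 10⁷ cells/mL / 10ⁿ.
Need 10ⁿ ≥ 1.11 × 10⁷ cells/mL / 0.274 cells/mL = 4.05 × 10⁷, so n ≥ 7.61.
First such tube: n = 8.

tube 8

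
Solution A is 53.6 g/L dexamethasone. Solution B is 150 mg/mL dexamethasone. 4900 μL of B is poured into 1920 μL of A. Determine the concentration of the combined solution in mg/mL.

123 mg/mL

C_B = 150 mg/mL = 150 g/L.
C_mix = (C_A·V_A + C_B·V_B)/(V_A + V_B) = (53.6×1920 + 150×4900) / 6820 = 123 g/L = 123 mg/mL.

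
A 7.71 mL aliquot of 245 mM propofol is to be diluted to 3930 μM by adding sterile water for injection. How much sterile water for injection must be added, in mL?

3930 μM = 3.93 mM.
V₂ = C₁V₁/C₂ = 245 × 7.71 / 3.93 = 481 mL.
Diluent to add = V₂ − V₁ = 481 − 7.71 = 473 mL.

473 mL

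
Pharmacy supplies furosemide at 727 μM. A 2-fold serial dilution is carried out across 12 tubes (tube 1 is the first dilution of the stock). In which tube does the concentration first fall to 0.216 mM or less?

tube 2

Tube n has concentration 727 μM / 2ⁿ.
Need 2ⁿ ≥ 727 μM / 0.216 mM = 3.37, so n ≥ 1.75.
First such tube: n = 2.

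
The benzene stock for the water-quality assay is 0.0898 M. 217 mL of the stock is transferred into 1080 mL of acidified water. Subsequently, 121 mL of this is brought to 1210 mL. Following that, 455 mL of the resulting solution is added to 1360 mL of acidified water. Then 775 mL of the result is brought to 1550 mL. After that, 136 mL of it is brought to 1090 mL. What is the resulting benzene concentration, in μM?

Overall dilution factor = 5.977 × 10 × 3.989 × 2 × 8.015 = 3822.
0.0898 M / 3822 = 2.35 × 10⁻⁵ M = 23.5 μM.

23.5 μM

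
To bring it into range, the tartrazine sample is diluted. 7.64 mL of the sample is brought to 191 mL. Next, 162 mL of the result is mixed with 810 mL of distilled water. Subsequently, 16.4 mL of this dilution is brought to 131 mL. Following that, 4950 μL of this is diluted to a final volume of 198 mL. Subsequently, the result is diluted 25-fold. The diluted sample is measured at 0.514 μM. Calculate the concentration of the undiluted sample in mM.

Overall dilution factor = 25 × 6 × 7.988 × 40 × 25 = 1.20 × 10⁶.
Original = 0.514 μM × 1.20 × 10⁶ = 6.16 × 10⁵ μM = 616 mM.

616 mM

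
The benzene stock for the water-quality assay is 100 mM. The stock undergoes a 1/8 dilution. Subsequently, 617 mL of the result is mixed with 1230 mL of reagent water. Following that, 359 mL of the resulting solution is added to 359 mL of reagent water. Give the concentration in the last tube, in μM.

Overall dilution factor = 8 × 2.994 × 2 = 47.9.
100 mM / 47.9 = 2.09 mM = 2090 μM.

2090 μM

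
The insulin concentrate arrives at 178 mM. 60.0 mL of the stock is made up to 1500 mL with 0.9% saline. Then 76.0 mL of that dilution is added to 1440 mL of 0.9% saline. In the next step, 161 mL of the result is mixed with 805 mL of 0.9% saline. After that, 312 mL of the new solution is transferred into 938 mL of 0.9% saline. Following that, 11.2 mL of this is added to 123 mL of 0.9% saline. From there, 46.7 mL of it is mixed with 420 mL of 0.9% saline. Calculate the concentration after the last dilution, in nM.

124 nM

Overall dilution factor = 25 × 19.95 × 6 × 4.006 × 11.98 × 9.994 = 1.44 × 10⁶.
178 mM / 1.44 × 10⁶ = 1.24 × 10⁻⁴ mM = 124 nM.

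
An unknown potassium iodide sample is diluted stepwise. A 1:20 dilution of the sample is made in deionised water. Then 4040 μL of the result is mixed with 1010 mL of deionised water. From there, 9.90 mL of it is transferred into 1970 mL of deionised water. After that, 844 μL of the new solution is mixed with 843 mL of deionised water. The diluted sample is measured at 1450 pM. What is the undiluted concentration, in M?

Overall dilution factor = 20 × 251 × 200.0 × 999.8 = 1.00 × 10⁹.
Original = 1450 pM × 1.00 × 10⁹ = 1.46 × 10¹² pM = 1.46 M.

1.46 M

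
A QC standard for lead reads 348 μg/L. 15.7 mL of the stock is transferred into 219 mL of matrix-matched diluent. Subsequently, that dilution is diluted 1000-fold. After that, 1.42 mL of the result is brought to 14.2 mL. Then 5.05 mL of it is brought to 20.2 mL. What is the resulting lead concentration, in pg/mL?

Overall dilution factor = 14.95 × 1000 × 10 × 4 = 5.98 × 10⁵.
348 μg/L / 5.98 × 10⁵ = 5.82 × 10⁻⁴ μg/L = 0.582 pg/mL.

0.582 pg/mL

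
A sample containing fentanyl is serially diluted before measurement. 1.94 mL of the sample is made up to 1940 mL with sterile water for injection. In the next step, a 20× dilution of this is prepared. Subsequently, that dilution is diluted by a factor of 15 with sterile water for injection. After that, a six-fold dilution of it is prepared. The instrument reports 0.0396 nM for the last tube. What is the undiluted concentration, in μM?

Overall dilution factor = 1000 × 20 × 15 × 6 = 1.80 × 10⁶.
Original = 0.0396 nM × 1.80 × 10⁶ = 7.13 × 10⁴ nM = 71.3 μM.

71.3 μM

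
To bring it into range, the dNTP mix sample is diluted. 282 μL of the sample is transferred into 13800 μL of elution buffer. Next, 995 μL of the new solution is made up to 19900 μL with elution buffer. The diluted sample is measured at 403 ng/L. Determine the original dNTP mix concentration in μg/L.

402 μg/L

Overall dilution factor = 49.94 × 20 = 999.
Original = 403 ng/L × 999 = 4.02 × 10⁵ ng/L = 402 μg/L.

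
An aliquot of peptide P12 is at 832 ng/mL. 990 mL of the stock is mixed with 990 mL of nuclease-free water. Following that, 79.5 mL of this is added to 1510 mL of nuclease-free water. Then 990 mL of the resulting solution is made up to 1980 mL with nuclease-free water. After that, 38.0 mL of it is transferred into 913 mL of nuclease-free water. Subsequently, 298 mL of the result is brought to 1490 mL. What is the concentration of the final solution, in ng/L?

Overall dilution factor = 2 × 19.99 × 2 × 25.03 × 5 = 1.00 × 10⁴.
832 ng/mL / 1.00 × 10⁴ = 0.0831 ng/mL = 83.1 ng/L.

83.1 ng/L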